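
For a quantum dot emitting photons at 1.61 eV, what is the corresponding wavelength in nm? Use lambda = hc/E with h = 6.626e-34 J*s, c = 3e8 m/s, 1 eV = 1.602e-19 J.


Convert energy: E = 1.61 eV = 1.61 * 1.602e-19 = 2.57922e-19 J
lambda = h*c / E = 6.626e-34 * 3e8 / 2.57922e-19
lambda = 7.70698e-07 m = 770.7 nm

770.7


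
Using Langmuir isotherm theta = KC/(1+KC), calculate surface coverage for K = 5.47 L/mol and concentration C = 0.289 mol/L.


Langmuir isotherm: theta = K*C / (1 + K*C)
K*C = 5.47 * 0.289 = 1.58083
theta = 1.58083 / (1 + 1.58083) = 1.58083 / 2.58083
theta = 0.6125

0.6125


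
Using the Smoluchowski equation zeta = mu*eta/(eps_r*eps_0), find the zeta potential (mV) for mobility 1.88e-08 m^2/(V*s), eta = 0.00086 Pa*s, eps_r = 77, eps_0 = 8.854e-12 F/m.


Smoluchowski equation: zeta = mu * eta / (eps_r * eps_0)
zeta = 1.88e-08 * 0.00086 / (77 * 8.854e-12)
zeta = 0.023715 V = 23.72 mV

23.72


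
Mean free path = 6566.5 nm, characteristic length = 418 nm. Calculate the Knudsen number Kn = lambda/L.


Knudsen number Kn = lambda / L
Kn = 6566.5 / 418
Kn = 15.7093

15.7093


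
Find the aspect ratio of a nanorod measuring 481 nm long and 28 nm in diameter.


Aspect ratio AR = length / diameter
AR = 481 / 28
AR = 17.18

17.18


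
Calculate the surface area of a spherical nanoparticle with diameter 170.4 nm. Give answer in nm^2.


Radius r = 170.4/2 = 85.2 nm
Surface area SA = 4 * pi * r^2
SA = 4 * pi * (85.2)^2
SA = 91219.79 nm^2

91219.79


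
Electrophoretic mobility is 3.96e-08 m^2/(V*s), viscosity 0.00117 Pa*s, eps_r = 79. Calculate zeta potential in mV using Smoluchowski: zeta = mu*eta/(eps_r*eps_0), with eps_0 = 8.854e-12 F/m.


Smoluchowski equation: zeta = mu * eta / (eps_r * eps_0)
zeta = 3.96e-08 * 0.00117 / (79 * 8.854e-12)
zeta = 0.066239 V = 66.24 mV

66.24


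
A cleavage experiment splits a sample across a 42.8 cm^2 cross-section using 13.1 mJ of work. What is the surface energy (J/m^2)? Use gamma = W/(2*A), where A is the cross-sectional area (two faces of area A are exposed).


Convert: A = 42.8 cm^2 = 0.00428 m^2, W = 13.1 mJ = 0.0131 J
Cleaving exposes two faces of area A, so total new surface = 2*A and gamma = W / (2*A)
gamma = 0.0131 / (2 * 0.00428)
gamma = 1.53 J/m^2

1.53


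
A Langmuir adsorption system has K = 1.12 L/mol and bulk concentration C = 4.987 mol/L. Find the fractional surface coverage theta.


Langmuir isotherm: theta = K*C / (1 + K*C)
K*C = 1.12 * 4.987 = 5.58544
theta = 5.58544 / (1 + 5.58544) = 5.58544 / 6.58544
theta = 0.8481

0.8481


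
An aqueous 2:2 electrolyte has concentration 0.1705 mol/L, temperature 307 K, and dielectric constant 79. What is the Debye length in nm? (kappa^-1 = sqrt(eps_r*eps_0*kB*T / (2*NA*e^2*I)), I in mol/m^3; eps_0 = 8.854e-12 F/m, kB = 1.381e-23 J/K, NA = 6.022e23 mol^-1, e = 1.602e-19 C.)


Ionic strength I = 0.1705 * 2^2 * 1000 = 682 mol/m^3
kappa^-1 = sqrt(79 * 8.854e-12 * 1.381e-23 * 307 / (2 * 6.022e23 * (1.602e-19)^2 * 682))
kappa^-1 = 0.375 nm

0.375


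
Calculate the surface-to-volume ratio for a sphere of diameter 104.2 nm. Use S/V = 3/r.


Radius r = 104.2/2 = 52.1 nm
S/V = 3 / r = 3 / 52.1
S/V = 0.0576 nm^-1

0.0576


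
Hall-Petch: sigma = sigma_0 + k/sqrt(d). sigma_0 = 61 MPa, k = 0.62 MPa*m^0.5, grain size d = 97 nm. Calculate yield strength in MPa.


d = 97 nm = 9.7e-08 m
sqrt(d) = 0.0003114482
Hall-Petch contribution = k / sqrt(d) = 0.62 / 0.0003114482 = 1990.7 MPa
sigma = sigma_0 + k/sqrt(d) = 61 + 1990.7 = 2051.7 MPa

2051.7


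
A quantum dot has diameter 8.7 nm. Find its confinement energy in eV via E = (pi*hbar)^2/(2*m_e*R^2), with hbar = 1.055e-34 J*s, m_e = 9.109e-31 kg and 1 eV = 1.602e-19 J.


Radius R = 8.7/2 = 4.35 nm = 4.35e-09 m
E = (pi * 1.055e-34)^2 / (2 * 9.109e-31 * (4.35e-09)^2)
E(J) = 3.18658e-21
E = E(J) / 1.602e-19 = 0.0199 eV

0.0199


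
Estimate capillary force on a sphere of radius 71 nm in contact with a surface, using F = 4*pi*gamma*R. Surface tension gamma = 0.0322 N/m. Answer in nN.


Convert radius: R = 71 nm = 7.1e-08 m
F = 4 * pi * gamma * R
F = 4 * pi * 0.0322 * 7.1e-08
F = 2.87292e-08 N = 28.7292 nN

28.7292


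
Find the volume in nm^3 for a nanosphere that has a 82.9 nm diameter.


Radius r = 82.9/2 = 41.45 nm
Volume V = (4/3) * pi * r^3
V = (4/3) * pi * (41.45)^3
V = 298306.15 nm^3

298306.15


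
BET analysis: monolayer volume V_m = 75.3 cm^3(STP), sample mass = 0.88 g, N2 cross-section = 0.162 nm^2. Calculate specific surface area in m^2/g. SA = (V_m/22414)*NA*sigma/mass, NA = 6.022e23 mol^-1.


Number of moles in monolayer = V_m / 22414 = 75.3 / 22414 = 0.00335951
Number of molecules = moles * NA = 0.00335951 * 6.022e23
SA = molecules * sigma / mass
SA = (75.3 / 22414) * 6.022e23 * 0.162e-18 / 0.88
SA = 372.4 m^2/g

372.4


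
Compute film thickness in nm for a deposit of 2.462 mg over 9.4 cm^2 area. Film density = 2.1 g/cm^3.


Convert: m = 2.462 mg = 2.4620e-06 kg, A = 9.4 cm^2 = 9.4000e-04 m^2, rho = 2.1 g/cm^3 = 2100 kg/m^3
t = m / (A * rho)
t = 2.4620e-06 / (9.4000e-04 * 2100)
t = 1.2472e-06 m = 1247.2 nm

1247.2


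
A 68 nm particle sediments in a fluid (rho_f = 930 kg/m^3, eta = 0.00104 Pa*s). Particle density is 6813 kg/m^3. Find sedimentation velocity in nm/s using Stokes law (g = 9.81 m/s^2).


Radius R = 68/2 nm = 3.4e-08 m
Density difference = 6813 - 930 = 5883 kg/m^3
v = 2 * R^2 * (rho_p - rho_f) * g / (9 * eta)
v = 2 * (3.4e-08)^2 * 5883 * 9.81 / (9 * 0.00104)
v = 1.42554e-08 m/s = 14.2554 nm/s

14.2554


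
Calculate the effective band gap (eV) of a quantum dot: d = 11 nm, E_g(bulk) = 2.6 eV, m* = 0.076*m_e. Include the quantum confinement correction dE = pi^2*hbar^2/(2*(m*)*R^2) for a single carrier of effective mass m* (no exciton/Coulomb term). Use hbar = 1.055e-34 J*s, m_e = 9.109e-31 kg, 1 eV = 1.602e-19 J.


Radius R = 11/2 nm = 5.5e-09 m
Confinement energy dE = pi^2 * hbar^2 / (2 * m_eff * m_e * R^2)
dE = pi^2 * (1.055e-34)^2 / (2 * 0.076 * 9.109e-31 * (5.5e-09)^2) J, divided by 1.602e-19 J/eV
dE = 0.1637 eV
Total band gap = E_g(bulk) + dE = 2.6 + 0.1637 = 2.7637 eV

2.7637


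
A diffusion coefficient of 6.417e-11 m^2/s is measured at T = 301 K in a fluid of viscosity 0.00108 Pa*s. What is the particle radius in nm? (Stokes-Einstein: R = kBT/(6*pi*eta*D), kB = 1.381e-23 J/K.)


Stokes-Einstein: R = kB*T / (6*pi*eta*D)
R = 1.381e-23 * 301 / (6 * pi * 0.00108 * 6.417e-11)
R = 3.18202e-09 m = 3.18 nm

3.18


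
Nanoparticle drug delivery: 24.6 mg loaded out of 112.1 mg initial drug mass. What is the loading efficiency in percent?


Drug loading efficiency = (drug loaded / drug initial) * 100
DLE = 24.6 / 112.1 * 100
DLE = 0.2194 * 100
DLE = 21.94%

21.94


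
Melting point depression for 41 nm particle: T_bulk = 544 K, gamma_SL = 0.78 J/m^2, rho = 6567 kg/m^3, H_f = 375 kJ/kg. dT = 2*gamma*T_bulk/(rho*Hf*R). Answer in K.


Radius R = 41/2 = 20.5 nm = 2.05e-08 m
Convert H_f = 375 kJ/kg = 375000 J/kg
dT = 2 * gamma_SL * T_bulk / (rho * H_f * R)
dT = 2 * 0.78 * 544 / (6567 * 375000 * 2.05e-08)
dT = 16.8 K

16.8


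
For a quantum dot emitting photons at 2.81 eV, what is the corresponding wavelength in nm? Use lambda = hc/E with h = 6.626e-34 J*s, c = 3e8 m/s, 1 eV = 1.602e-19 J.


Convert energy: E = 2.81 eV = 2.81 * 1.602e-19 = 4.50162e-19 J
lambda = h*c / E = 6.626e-34 * 3e8 / 4.50162e-19
lambda = 4.41574e-07 m = 441.6 nm

441.6


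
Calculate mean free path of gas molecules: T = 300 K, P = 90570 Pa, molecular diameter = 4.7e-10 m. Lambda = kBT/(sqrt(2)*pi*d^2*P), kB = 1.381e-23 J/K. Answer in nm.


Mean free path: lambda = kB*T / (sqrt(2) * pi * d^2 * P)
lambda = 1.381e-23 * 300 / (sqrt(2) * pi * (4.7e-10)^2 * 90570)
lambda = 4.6609e-08 m
lambda = 46.61 nm

46.61


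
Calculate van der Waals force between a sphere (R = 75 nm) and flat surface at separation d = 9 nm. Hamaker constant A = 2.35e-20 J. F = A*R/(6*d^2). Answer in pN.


Convert to SI: R = 75 nm = 7.5e-08 m, d = 9 nm = 9e-09 m
F = A * R / (6 * d^2)
F = 2.35e-20 * 7.5e-08 / (6 * (9e-09)^2)
F = 3.62654e-12 N = 3.627 pN

3.627


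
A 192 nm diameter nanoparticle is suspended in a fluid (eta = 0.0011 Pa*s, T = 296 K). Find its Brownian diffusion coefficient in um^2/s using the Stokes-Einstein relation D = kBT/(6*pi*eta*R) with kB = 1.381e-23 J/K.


Radius R = 192/2 = 96 nm = 9.6e-08 m
D = kB*T / (6*pi*eta*R)
D = 1.381e-23 * 296 / (6 * pi * 0.0011 * 9.6e-08)
D = 2.05362e-12 m^2/s = 2.054 um^2/s

2.054


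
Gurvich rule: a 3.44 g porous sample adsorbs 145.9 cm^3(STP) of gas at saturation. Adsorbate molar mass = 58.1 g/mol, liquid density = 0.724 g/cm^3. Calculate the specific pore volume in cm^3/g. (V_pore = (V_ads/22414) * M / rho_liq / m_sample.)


Moles adsorbed n = V_ads / 22414 = 145.9 / 22414 = 6.509325e-03 mol
Liquid volume V_liq = n * M / rho_liq = 6.509325e-03 * 58.1 / 0.724 = 0.52236 cm^3
Specific pore volume V_pore = V_liq / m_sample = 0.52236 / 3.44
V_pore = 0.1519 cm^3/g

0.1519


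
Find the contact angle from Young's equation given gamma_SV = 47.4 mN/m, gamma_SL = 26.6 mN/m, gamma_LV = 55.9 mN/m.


cos(theta) = (gamma_SV - gamma_SL) / gamma_LV
cos(theta) = (47.4 - 26.6) / 55.9
cos(theta) = 0.372093
theta = arccos(0.372093) = 68.16 degrees

68.16


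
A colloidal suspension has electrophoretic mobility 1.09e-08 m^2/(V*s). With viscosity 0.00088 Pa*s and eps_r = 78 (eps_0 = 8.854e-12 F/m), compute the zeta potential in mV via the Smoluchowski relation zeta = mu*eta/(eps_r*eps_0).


Smoluchowski equation: zeta = mu * eta / (eps_r * eps_0)
zeta = 1.09e-08 * 0.00088 / (78 * 8.854e-12)
zeta = 0.013889 V = 13.89 mV

13.89


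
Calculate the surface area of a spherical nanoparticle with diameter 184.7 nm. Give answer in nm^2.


Radius r = 184.7/2 = 92.35 nm
Surface area SA = 4 * pi * r^2
SA = 4 * pi * (92.35)^2
SA = 107172.57 nm^2

107172.57


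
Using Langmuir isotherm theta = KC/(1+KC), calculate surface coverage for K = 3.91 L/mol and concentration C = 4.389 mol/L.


Langmuir isotherm: theta = K*C / (1 + K*C)
K*C = 3.91 * 4.389 = 17.16099
theta = 17.16099 / (1 + 17.16099) = 17.16099 / 18.16099
theta = 0.9449

0.9449


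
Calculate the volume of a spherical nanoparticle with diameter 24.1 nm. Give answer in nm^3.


Radius r = 24.1/2 = 12.05 nm
Volume V = (4/3) * pi * r^3
V = (4/3) * pi * (12.05)^3
V = 7329.08 nm^3

7329.08


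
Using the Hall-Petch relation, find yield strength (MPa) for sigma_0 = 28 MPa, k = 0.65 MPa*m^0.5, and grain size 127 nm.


d = 127 nm = 1.27e-07 m
sqrt(d) = 0.0003563706
Hall-Petch contribution = k / sqrt(d) = 0.65 / 0.0003563706 = 1823.9 MPa
sigma = sigma_0 + k/sqrt(d) = 28 + 1823.9 = 1851.9 MPa

1851.9


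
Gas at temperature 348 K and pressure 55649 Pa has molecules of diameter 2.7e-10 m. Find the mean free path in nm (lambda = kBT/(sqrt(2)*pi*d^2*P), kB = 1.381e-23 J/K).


Mean free path: lambda = kB*T / (sqrt(2) * pi * d^2 * P)
lambda = 1.381e-23 * 348 / (sqrt(2) * pi * (2.7e-10)^2 * 55649)
lambda = 2.66639e-07 m
lambda = 266.64 nm

266.64


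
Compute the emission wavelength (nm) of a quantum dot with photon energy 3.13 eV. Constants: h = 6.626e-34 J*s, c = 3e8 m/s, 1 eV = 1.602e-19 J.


Convert energy: E = 3.13 eV = 3.13 * 1.602e-19 = 5.01426e-19 J
lambda = h*c / E = 6.626e-34 * 3e8 / 5.01426e-19
lambda = 3.96429e-07 m = 396.4 nm

396.4


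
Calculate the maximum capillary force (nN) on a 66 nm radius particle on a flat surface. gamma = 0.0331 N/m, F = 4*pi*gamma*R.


Convert radius: R = 66 nm = 6.6e-08 m
F = 4 * pi * gamma * R
F = 4 * pi * 0.0331 * 6.6e-08
F = 2.74525e-08 N = 27.4525 nN

27.4525


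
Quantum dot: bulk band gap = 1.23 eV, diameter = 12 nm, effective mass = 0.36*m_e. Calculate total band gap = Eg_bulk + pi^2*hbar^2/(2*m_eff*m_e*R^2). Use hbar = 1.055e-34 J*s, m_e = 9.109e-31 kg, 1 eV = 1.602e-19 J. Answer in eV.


Radius R = 12/2 nm = 6e-09 m
Confinement energy dE = pi^2 * hbar^2 / (2 * m_eff * m_e * R^2)
dE = pi^2 * (1.055e-34)^2 / (2 * 0.36 * 9.109e-31 * (6e-09)^2) J, divided by 1.602e-19 J/eV
dE = 0.029 eV
Total band gap = E_g(bulk) + dE = 1.23 + 0.029 = 1.259 eV

1.259


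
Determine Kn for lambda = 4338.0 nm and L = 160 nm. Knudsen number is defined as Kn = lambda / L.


Knudsen number Kn = lambda / L
Kn = 4338.0 / 160
Kn = 27.1125

27.1125


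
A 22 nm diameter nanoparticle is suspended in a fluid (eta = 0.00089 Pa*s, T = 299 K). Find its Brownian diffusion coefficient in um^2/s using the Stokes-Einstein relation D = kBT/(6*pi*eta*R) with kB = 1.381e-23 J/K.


Radius R = 22/2 = 11 nm = 1.1e-08 m
D = kB*T / (6*pi*eta*R)
D = 1.381e-23 * 299 / (6 * pi * 0.00089 * 1.1e-08)
D = 2.23759e-11 m^2/s = 22.376 um^2/s

22.376


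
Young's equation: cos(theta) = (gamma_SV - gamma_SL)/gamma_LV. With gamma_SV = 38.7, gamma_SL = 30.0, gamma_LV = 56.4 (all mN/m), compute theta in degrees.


cos(theta) = (gamma_SV - gamma_SL) / gamma_LV
cos(theta) = (38.7 - 30.0) / 56.4
cos(theta) = 0.154255
theta = arccos(0.154255) = 81.13 degrees

81.13


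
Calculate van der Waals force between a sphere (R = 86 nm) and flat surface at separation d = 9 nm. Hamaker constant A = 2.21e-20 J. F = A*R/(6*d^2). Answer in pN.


Convert to SI: R = 86 nm = 8.6e-08 m, d = 9 nm = 9e-09 m
F = A * R / (6 * d^2)
F = 2.21e-20 * 8.6e-08 / (6 * (9e-09)^2)
F = 3.9107e-12 N = 3.911 pN

3.911


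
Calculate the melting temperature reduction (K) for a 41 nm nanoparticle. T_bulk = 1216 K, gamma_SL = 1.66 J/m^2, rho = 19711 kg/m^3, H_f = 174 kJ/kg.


Radius R = 41/2 = 20.5 nm = 2.05e-08 m
Convert H_f = 174 kJ/kg = 174000 J/kg
dT = 2 * gamma_SL * T_bulk / (rho * H_f * R)
dT = 2 * 1.66 * 1216 / (19711 * 174000 * 2.05e-08)
dT = 57.4 K

57.4


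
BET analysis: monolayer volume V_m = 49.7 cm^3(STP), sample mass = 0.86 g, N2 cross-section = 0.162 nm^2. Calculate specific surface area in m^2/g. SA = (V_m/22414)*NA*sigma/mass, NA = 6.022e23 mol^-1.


Number of moles in monolayer = V_m / 22414 = 49.7 / 22414 = 0.00221736
Number of molecules = moles * NA = 0.00221736 * 6.022e23
SA = molecules * sigma / mass
SA = (49.7 / 22414) * 6.022e23 * 0.162e-18 / 0.86
SA = 251.5 m^2/g

251.5


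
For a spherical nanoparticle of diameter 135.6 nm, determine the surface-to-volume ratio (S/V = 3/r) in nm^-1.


Radius r = 135.6/2 = 67.8 nm
S/V = 3 / r = 3 / 67.8
S/V = 0.0442 nm^-1

0.0442


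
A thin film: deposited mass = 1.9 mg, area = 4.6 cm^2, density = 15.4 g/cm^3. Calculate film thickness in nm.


Convert: m = 1.9 mg = 1.9000e-06 kg, A = 4.6 cm^2 = 4.6000e-04 m^2, rho = 15.4 g/cm^3 = 15400 kg/m^3
t = m / (A * rho)
t = 1.9000e-06 / (4.6000e-04 * 15400)
t = 2.6821e-07 m = 268.2 nm

268.2


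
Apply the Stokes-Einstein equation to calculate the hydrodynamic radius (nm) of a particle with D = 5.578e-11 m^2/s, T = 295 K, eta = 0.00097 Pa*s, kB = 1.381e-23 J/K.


Stokes-Einstein: R = kB*T / (6*pi*eta*D)
R = 1.381e-23 * 295 / (6 * pi * 0.00097 * 5.578e-11)
R = 3.99452e-09 m = 3.99 nm

3.99


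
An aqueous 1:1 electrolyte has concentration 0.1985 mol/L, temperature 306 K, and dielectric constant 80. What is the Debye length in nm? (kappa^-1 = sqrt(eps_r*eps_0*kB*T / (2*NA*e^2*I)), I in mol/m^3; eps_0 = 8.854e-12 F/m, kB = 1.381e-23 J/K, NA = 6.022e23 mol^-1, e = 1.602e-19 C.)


Ionic strength I = 0.1985 * 1^2 * 1000 = 198.5 mol/m^3
kappa^-1 = sqrt(80 * 8.854e-12 * 1.381e-23 * 306 / (2 * 6.022e23 * (1.602e-19)^2 * 198.5))
kappa^-1 = 0.698 nm

0.698


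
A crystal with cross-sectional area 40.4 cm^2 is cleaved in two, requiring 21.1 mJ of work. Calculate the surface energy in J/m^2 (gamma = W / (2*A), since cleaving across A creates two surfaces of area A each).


Convert: A = 40.4 cm^2 = 0.00404 m^2, W = 21.1 mJ = 0.0211 J
Cleaving exposes two faces of area A, so total new surface = 2*A and gamma = W / (2*A)
gamma = 0.0211 / (2 * 0.00404)
gamma = 2.611 J/m^2

2.611


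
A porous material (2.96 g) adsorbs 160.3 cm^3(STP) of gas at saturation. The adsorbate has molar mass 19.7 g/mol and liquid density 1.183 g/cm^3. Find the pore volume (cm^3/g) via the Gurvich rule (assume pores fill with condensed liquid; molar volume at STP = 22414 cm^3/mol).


Moles adsorbed n = V_ads / 22414 = 160.3 / 22414 = 7.151780e-03 mol
Liquid volume V_liq = n * M / rho_liq = 7.151780e-03 * 19.7 / 1.183 = 0.11910 cm^3
Specific pore volume V_pore = V_liq / m_sample = 0.11910 / 2.96
V_pore = 0.0402 cm^3/g

0.0402


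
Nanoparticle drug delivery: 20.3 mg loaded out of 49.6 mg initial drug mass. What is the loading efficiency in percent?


Drug loading efficiency = (drug loaded / drug initial) * 100
DLE = 20.3 / 49.6 * 100
DLE = 0.4093 * 100
DLE = 40.93%

40.93


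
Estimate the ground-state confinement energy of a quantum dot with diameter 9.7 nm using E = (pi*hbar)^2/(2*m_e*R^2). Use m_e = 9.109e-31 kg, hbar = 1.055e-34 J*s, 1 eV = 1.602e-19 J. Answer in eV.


Radius R = 9.7/2 = 4.85 nm = 4.85e-09 m
E = (pi * 1.055e-34)^2 / (2 * 9.109e-31 * (4.85e-09)^2)
E(J) = 2.56342e-21
E = E(J) / 1.602e-19 = 0.016 eV

0.016


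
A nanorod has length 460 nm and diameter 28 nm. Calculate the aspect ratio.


Aspect ratio AR = length / diameter
AR = 460 / 28
AR = 16.43

16.43


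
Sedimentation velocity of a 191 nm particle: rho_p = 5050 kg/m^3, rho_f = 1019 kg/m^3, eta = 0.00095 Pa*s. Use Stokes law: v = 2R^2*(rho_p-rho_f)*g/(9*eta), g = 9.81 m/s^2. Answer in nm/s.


Radius R = 191/2 nm = 9.55e-08 m
Density difference = 5050 - 1019 = 4031 kg/m^3
v = 2 * R^2 * (rho_p - rho_f) * g / (9 * eta)
v = 2 * (9.55e-08)^2 * 4031 * 9.81 / (9 * 0.00095)
v = 8.43631e-08 m/s = 84.3631 nm/s

84.3631


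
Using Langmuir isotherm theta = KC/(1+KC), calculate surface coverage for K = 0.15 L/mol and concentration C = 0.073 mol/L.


Langmuir isotherm: theta = K*C / (1 + K*C)
K*C = 0.15 * 0.073 = 0.01095
theta = 0.01095 / (1 + 0.01095) = 0.01095 / 1.01095
theta = 0.0108

0.0108


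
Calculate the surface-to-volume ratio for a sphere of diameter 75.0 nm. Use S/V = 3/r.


Radius r = 75.0/2 = 37.5 nm
S/V = 3 / r = 3 / 37.5
S/V = 0.08 nm^-1

0.08


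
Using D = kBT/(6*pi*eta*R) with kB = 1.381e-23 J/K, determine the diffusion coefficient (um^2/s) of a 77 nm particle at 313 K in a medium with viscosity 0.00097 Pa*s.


Radius R = 77/2 = 38.5 nm = 3.85e-08 m
D = kB*T / (6*pi*eta*R)
D = 1.381e-23 * 313 / (6 * pi * 0.00097 * 3.85e-08)
D = 6.14051e-12 m^2/s = 6.141 um^2/s

6.141


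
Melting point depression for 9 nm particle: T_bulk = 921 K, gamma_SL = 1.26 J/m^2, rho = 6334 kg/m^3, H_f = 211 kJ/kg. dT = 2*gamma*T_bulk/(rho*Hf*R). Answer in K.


Radius R = 9/2 = 4.5 nm = 4.5e-09 m
Convert H_f = 211 kJ/kg = 211000 J/kg
dT = 2 * gamma_SL * T_bulk / (rho * H_f * R)
dT = 2 * 1.26 * 921 / (6334 * 211000 * 4.5e-09)
dT = 385.9 K

385.9


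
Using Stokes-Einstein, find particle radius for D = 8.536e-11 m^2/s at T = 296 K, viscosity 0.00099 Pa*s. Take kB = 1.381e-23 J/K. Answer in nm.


Stokes-Einstein: R = kB*T / (6*pi*eta*D)
R = 1.381e-23 * 296 / (6 * pi * 0.00099 * 8.536e-11)
R = 2.56622e-09 m = 2.57 nm

2.57


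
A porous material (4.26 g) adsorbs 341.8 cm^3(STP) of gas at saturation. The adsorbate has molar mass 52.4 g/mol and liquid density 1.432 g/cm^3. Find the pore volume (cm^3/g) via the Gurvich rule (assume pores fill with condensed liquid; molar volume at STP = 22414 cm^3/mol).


Moles adsorbed n = V_ads / 22414 = 341.8 / 22414 = 1.524940e-02 mol
Liquid volume V_liq = n * M / rho_liq = 1.524940e-02 * 52.4 / 1.432 = 0.55801 cm^3
Specific pore volume V_pore = V_liq / m_sample = 0.55801 / 4.26
V_pore = 0.131 cm^3/g

0.131


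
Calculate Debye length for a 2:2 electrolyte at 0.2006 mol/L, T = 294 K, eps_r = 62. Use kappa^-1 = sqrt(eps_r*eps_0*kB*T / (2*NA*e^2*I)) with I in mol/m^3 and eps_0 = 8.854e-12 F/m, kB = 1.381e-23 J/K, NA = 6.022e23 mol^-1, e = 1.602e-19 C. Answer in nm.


Ionic strength I = 0.2006 * 2^2 * 1000 = 802.4 mol/m^3
kappa^-1 = sqrt(62 * 8.854e-12 * 1.381e-23 * 294 / (2 * 6.022e23 * (1.602e-19)^2 * 802.4))
kappa^-1 = 0.3 nm

0.3


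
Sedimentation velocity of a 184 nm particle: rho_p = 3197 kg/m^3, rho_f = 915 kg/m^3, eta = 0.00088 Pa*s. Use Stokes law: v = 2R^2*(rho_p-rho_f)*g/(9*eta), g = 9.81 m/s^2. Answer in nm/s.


Radius R = 184/2 nm = 9.2e-08 m
Density difference = 3197 - 915 = 2282 kg/m^3
v = 2 * R^2 * (rho_p - rho_f) * g / (9 * eta)
v = 2 * (9.2e-08)^2 * 2282 * 9.81 / (9 * 0.00088)
v = 4.78481e-08 m/s = 47.8481 nm/s

47.8481


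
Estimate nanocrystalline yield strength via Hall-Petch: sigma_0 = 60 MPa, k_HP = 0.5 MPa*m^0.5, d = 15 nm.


d = 15 nm = 1.5e-08 m
sqrt(d) = 0.0001224745
Hall-Petch contribution = k / sqrt(d) = 0.5 / 0.0001224745 = 4082.5 MPa
sigma = sigma_0 + k/sqrt(d) = 60 + 4082.5 = 4142.5 MPa

4142.5


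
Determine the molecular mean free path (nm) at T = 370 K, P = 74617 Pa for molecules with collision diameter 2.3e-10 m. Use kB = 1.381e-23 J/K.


Mean free path: lambda = kB*T / (sqrt(2) * pi * d^2 * P)
lambda = 1.381e-23 * 370 / (sqrt(2) * pi * (2.3e-10)^2 * 74617)
lambda = 2.91365e-07 m
lambda = 291.36 nm

291.36


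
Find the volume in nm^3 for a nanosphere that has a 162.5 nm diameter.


Radius r = 162.5/2 = 81.25 nm
Volume V = (4/3) * pi * r^3
V = (4/3) * pi * (81.25)^3
V = 2246770.53 nm^3

2246770.53


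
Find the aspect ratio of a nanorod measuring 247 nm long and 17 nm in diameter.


Aspect ratio AR = length / diameter
AR = 247 / 17
AR = 14.53

14.53


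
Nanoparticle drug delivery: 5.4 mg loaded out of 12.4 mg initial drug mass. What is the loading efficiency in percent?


Drug loading efficiency = (drug loaded / drug initial) * 100
DLE = 5.4 / 12.4 * 100
DLE = 0.4355 * 100
DLE = 43.55%

43.55


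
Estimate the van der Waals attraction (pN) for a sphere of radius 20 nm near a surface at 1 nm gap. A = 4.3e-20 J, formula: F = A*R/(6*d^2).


Convert to SI: R = 20 nm = 2e-08 m, d = 1 nm = 1e-09 m
F = A * R / (6 * d^2)
F = 4.3e-20 * 2e-08 / (6 * (1e-09)^2)
F = 1.43333e-10 N = 143.333 pN

143.333


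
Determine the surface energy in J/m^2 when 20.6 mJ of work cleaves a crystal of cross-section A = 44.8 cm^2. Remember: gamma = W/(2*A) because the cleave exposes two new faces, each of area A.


Convert: A = 44.8 cm^2 = 0.00448 m^2, W = 20.6 mJ = 0.0206 J
Cleaving exposes two faces of area A, so total new surface = 2*A and gamma = W / (2*A)
gamma = 0.0206 / (2 * 0.00448)
gamma = 2.299 J/m^2

2.299


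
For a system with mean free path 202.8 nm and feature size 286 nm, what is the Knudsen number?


Knudsen number Kn = lambda / L
Kn = 202.8 / 286
Kn = 0.7091

0.7091


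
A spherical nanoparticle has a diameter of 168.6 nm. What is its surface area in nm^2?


Radius r = 168.6/2 = 84.3 nm
Surface area SA = 4 * pi * r^2
SA = 4 * pi * (84.3)^2
SA = 89302.79 nm^2

89302.79


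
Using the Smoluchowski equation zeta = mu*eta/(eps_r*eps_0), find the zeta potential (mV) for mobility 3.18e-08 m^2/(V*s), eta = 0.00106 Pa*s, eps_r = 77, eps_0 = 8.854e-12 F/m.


Smoluchowski equation: zeta = mu * eta / (eps_r * eps_0)
zeta = 3.18e-08 * 0.00106 / (77 * 8.854e-12)
zeta = 0.049443 V = 49.44 mV

49.44


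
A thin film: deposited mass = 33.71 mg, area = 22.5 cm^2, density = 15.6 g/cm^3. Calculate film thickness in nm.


Convert: m = 33.71 mg = 3.3710e-05 kg, A = 22.5 cm^2 = 2.2500e-03 m^2, rho = 15.6 g/cm^3 = 15600 kg/m^3
t = m / (A * rho)
t = 3.3710e-05 / (2.2500e-03 * 15600)
t = 9.6040e-07 m = 960.4 nm

960.4


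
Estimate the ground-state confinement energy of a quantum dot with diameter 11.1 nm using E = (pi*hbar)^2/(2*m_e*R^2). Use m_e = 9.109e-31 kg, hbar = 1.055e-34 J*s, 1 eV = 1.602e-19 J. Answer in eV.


Radius R = 11.1/2 = 5.55 nm = 5.55e-09 m
E = (pi * 1.055e-34)^2 / (2 * 9.109e-31 * (5.55e-09)^2)
E(J) = 1.95757e-21
E = E(J) / 1.602e-19 = 0.0122 eV

0.0122


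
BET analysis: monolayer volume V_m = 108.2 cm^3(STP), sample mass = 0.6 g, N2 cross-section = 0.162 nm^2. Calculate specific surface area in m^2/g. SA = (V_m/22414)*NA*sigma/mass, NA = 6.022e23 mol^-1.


Number of moles in monolayer = V_m / 22414 = 108.2 / 22414 = 0.00482734
Number of molecules = moles * NA = 0.00482734 * 6.022e23
SA = molecules * sigma / mass
SA = (108.2 / 22414) * 6.022e23 * 0.162e-18 / 0.6
SA = 784.9 m^2/g

784.9


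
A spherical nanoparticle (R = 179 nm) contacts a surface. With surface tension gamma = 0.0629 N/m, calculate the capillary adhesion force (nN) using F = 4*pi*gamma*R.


Convert radius: R = 179 nm = 1.79e-07 m
F = 4 * pi * gamma * R
F = 4 * pi * 0.0629 * 1.79e-07
F = 1.41486e-07 N = 141.486 nN

141.486


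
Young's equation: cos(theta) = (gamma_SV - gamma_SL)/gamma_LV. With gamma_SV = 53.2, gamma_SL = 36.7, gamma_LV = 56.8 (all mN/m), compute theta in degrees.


cos(theta) = (gamma_SV - gamma_SL) / gamma_LV
cos(theta) = (53.2 - 36.7) / 56.8
cos(theta) = 0.290493
theta = arccos(0.290493) = 73.11 degrees

73.11


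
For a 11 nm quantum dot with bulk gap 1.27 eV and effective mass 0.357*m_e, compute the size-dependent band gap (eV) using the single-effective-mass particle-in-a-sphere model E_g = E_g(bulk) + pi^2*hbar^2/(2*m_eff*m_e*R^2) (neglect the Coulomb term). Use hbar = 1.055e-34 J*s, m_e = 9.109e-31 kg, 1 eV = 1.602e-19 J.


Radius R = 11/2 nm = 5.5e-09 m
Confinement energy dE = pi^2 * hbar^2 / (2 * m_eff * m_e * R^2)
dE = pi^2 * (1.055e-34)^2 / (2 * 0.357 * 9.109e-31 * (5.5e-09)^2) J, divided by 1.602e-19 J/eV
dE = 0.0349 eV
Total band gap = E_g(bulk) + dE = 1.27 + 0.0349 = 1.3049 eV

1.3049


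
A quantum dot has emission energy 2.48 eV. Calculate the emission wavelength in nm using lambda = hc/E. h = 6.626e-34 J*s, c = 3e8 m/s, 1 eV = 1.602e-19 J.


Convert energy: E = 2.48 eV = 2.48 * 1.602e-19 = 3.97296e-19 J
lambda = h*c / E = 6.626e-34 * 3e8 / 3.97296e-19
lambda = 5.00332e-07 m = 500.3 nm

500.3


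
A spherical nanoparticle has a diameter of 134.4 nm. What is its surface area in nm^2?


Radius r = 134.4/2 = 67.2 nm
Surface area SA = 4 * pi * r^2
SA = 4 * pi * (67.2)^2
SA = 56747.72 nm^2

56747.72


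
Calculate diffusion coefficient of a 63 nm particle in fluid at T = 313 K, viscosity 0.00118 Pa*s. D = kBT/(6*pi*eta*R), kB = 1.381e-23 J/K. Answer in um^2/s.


Radius R = 63/2 = 31.5 nm = 3.15e-08 m
D = kB*T / (6*pi*eta*R)
D = 1.381e-23 * 313 / (6 * pi * 0.00118 * 3.15e-08)
D = 6.16942e-12 m^2/s = 6.169 um^2/s

6.169


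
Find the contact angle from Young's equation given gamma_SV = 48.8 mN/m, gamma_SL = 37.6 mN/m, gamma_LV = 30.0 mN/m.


cos(theta) = (gamma_SV - gamma_SL) / gamma_LV
cos(theta) = (48.8 - 37.6) / 30.0
cos(theta) = 0.373333
theta = arccos(0.373333) = 68.08 degrees

68.08


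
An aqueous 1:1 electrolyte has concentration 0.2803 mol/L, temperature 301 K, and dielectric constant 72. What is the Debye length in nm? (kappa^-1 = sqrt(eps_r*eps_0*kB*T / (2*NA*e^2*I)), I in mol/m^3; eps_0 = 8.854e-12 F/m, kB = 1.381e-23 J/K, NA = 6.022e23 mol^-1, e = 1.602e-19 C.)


Ionic strength I = 0.2803 * 1^2 * 1000 = 280.3 mol/m^3
kappa^-1 = sqrt(72 * 8.854e-12 * 1.381e-23 * 301 / (2 * 6.022e23 * (1.602e-19)^2 * 280.3))
kappa^-1 = 0.553 nm

0.553


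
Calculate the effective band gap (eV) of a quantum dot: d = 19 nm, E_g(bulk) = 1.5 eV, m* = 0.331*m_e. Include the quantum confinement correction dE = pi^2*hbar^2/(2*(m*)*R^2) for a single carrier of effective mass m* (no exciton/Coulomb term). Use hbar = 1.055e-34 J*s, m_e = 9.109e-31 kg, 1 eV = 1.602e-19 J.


Radius R = 19/2 nm = 9.5e-09 m
Confinement energy dE = pi^2 * hbar^2 / (2 * m_eff * m_e * R^2)
dE = pi^2 * (1.055e-34)^2 / (2 * 0.331 * 9.109e-31 * (9.5e-09)^2) J, divided by 1.602e-19 J/eV
dE = 0.0126 eV
Total band gap = E_g(bulk) + dE = 1.5 + 0.0126 = 1.5126 eV

1.5126


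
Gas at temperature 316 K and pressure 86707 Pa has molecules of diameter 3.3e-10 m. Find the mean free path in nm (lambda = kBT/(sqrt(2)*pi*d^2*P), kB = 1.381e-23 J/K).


Mean free path: lambda = kB*T / (sqrt(2) * pi * d^2 * P)
lambda = 1.381e-23 * 316 / (sqrt(2) * pi * (3.3e-10)^2 * 86707)
lambda = 1.04024e-07 m
lambda = 104.02 nm

104.02


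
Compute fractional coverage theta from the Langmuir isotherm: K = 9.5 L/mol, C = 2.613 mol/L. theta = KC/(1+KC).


Langmuir isotherm: theta = K*C / (1 + K*C)
K*C = 9.5 * 2.613 = 24.8235
theta = 24.8235 / (1 + 24.8235) = 24.8235 / 25.8235
theta = 0.9613

0.9613


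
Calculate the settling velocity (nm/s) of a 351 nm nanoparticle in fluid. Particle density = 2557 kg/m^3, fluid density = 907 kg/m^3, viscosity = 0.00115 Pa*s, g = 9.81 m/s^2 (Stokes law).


Radius R = 351/2 nm = 1.755e-07 m
Density difference = 2557 - 907 = 1650 kg/m^3
v = 2 * R^2 * (rho_p - rho_f) * g / (9 * eta)
v = 2 * (1.755e-07)^2 * 1650 * 9.81 / (9 * 0.00115)
v = 9.63378e-08 m/s = 96.3378 nm/s

96.3378


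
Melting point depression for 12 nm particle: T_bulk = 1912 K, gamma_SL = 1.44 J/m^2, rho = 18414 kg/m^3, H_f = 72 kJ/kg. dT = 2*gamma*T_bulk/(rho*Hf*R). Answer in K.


Radius R = 12/2 = 6 nm = 6e-09 m
Convert H_f = 72 kJ/kg = 72000 J/kg
dT = 2 * gamma_SL * T_bulk / (rho * H_f * R)
dT = 2 * 1.44 * 1912 / (18414 * 72000 * 6e-09)
dT = 692.2 K

692.2


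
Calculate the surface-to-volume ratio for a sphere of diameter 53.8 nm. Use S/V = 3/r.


Radius r = 53.8/2 = 26.9 nm
S/V = 3 / r = 3 / 26.9
S/V = 0.1115 nm^-1

0.1115


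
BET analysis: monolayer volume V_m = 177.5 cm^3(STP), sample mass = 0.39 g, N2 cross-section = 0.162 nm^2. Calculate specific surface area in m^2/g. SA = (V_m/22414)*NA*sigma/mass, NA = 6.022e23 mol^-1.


Number of moles in monolayer = V_m / 22414 = 177.5 / 22414 = 0.00791916
Number of molecules = moles * NA = 0.00791916 * 6.022e23
SA = molecules * sigma / mass
SA = (177.5 / 22414) * 6.022e23 * 0.162e-18 / 0.39
SA = 1980.9 m^2/g

1980.9


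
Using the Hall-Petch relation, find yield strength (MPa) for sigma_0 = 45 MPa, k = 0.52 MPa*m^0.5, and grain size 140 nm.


d = 140 nm = 1.4e-07 m
sqrt(d) = 0.0003741657
Hall-Petch contribution = k / sqrt(d) = 0.52 / 0.0003741657 = 1389.8 MPa
sigma = sigma_0 + k/sqrt(d) = 45 + 1389.8 = 1434.8 MPa

1434.8


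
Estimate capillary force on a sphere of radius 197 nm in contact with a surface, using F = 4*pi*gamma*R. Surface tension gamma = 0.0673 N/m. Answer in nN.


Convert radius: R = 197 nm = 1.97e-07 m
F = 4 * pi * gamma * R
F = 4 * pi * 0.0673 * 1.97e-07
F = 1.66606e-07 N = 166.6062 nN

166.6062


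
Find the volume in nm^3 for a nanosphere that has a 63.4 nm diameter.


Radius r = 63.4/2 = 31.7 nm
Volume V = (4/3) * pi * r^3
V = (4/3) * pi * (31.7)^3
V = 133433.97 nm^3

133433.97


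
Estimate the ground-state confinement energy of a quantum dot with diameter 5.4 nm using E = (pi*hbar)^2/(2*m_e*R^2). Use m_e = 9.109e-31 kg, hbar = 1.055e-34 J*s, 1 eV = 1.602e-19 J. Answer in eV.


Radius R = 5.4/2 = 2.7 nm = 2.7e-09 m
E = (pi * 1.055e-34)^2 / (2 * 9.109e-31 * (2.7e-09)^2)
E(J) = 8.27135e-21
E = E(J) / 1.602e-19 = 0.0516 eV

0.0516


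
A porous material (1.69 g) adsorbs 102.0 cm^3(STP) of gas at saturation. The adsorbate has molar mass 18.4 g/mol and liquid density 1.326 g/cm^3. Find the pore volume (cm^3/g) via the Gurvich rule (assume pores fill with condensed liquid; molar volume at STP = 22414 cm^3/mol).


Moles adsorbed n = V_ads / 22414 = 102.0 / 22414 = 4.550727e-03 mol
Liquid volume V_liq = n * M / rho_liq = 4.550727e-03 * 18.4 / 1.326 = 0.06315 cm^3
Specific pore volume V_pore = V_liq / m_sample = 0.06315 / 1.69
V_pore = 0.0374 cm^3/g

0.0374


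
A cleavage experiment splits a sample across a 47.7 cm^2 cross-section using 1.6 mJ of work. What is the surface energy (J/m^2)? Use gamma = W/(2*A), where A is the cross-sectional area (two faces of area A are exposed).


Convert: A = 47.7 cm^2 = 0.00477 m^2, W = 1.6 mJ = 0.0016 J
Cleaving exposes two faces of area A, so total new surface = 2*A and gamma = W / (2*A)
gamma = 0.0016 / (2 * 0.00477)
gamma = 0.168 J/m^2

0.168


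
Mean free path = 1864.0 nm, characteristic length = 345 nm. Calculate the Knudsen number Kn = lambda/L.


Knudsen number Kn = lambda / L
Kn = 1864.0 / 345
Kn = 5.4029

5.4029


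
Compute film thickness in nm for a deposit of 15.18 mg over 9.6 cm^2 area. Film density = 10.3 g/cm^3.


Convert: m = 15.18 mg = 1.5180e-05 kg, A = 9.6 cm^2 = 9.6000e-04 m^2, rho = 10.3 g/cm^3 = 10300 kg/m^3
t = m / (A * rho)
t = 1.5180e-05 / (9.6000e-04 * 10300)
t = 1.5352e-06 m = 1535.2 nm

1535.2


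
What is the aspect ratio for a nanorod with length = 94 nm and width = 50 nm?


Aspect ratio AR = length / diameter
AR = 94 / 50
AR = 1.88

1.88


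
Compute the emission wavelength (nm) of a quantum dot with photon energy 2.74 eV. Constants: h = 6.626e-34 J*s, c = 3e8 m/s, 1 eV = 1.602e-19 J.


Convert energy: E = 2.74 eV = 2.74 * 1.602e-19 = 4.38948e-19 J
lambda = h*c / E = 6.626e-34 * 3e8 / 4.38948e-19
lambda = 4.52855e-07 m = 452.9 nm

452.9


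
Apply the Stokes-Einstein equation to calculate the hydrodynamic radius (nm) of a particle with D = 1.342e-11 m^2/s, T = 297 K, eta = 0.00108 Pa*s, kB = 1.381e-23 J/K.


Stokes-Einstein: R = kB*T / (6*pi*eta*D)
R = 1.381e-23 * 297 / (6 * pi * 0.00108 * 1.342e-11)
R = 1.50132e-08 m = 15.01 nm

15.01


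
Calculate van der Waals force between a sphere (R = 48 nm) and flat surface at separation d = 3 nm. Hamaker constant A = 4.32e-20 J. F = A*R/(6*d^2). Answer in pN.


Convert to SI: R = 48 nm = 4.8e-08 m, d = 3 nm = 3e-09 m
F = A * R / (6 * d^2)
F = 4.32e-20 * 4.8e-08 / (6 * (3e-09)^2)
F = 3.84e-11 N = 38.4 pN

38.4


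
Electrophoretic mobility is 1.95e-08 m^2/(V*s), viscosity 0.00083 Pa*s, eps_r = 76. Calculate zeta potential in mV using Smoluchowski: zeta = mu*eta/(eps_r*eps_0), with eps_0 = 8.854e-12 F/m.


Smoluchowski equation: zeta = mu * eta / (eps_r * eps_0)
zeta = 1.95e-08 * 0.00083 / (76 * 8.854e-12)
zeta = 0.024052 V = 24.05 mV

24.05


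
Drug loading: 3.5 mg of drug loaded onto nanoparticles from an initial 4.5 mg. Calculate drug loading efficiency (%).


Drug loading efficiency = (drug loaded / drug initial) * 100
DLE = 3.5 / 4.5 * 100
DLE = 0.7778 * 100
DLE = 77.78%

77.78


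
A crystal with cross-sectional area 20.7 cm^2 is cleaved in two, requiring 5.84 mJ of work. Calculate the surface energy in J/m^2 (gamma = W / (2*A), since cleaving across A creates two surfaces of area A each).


Convert: A = 20.7 cm^2 = 0.00207 m^2, W = 5.84 mJ = 0.00584 J
Cleaving exposes two faces of area A, so total new surface = 2*A and gamma = W / (2*A)
gamma = 0.00584 / (2 * 0.00207)
gamma = 1.411 J/m^2

1.411


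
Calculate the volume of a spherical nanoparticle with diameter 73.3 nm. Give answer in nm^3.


Radius r = 73.3/2 = 36.65 nm
Volume V = (4/3) * pi * r^3
V = (4/3) * pi * (36.65)^3
V = 206210.39 nm^3

206210.39


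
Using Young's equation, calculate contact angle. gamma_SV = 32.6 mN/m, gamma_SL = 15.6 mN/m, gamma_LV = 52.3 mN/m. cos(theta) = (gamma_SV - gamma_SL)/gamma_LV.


cos(theta) = (gamma_SV - gamma_SL) / gamma_LV
cos(theta) = (32.6 - 15.6) / 52.3
cos(theta) = 0.325048
theta = arccos(0.325048) = 71.03 degrees

71.03


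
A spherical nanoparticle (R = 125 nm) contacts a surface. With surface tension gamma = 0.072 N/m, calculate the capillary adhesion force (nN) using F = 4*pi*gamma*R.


Convert radius: R = 125 nm = 1.25e-07 m
F = 4 * pi * gamma * R
F = 4 * pi * 0.072 * 1.25e-07
F = 1.13097e-07 N = 113.0973 nN

113.0973


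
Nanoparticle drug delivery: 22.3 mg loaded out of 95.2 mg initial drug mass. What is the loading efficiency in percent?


Drug loading efficiency = (drug loaded / drug initial) * 100
DLE = 22.3 / 95.2 * 100
DLE = 0.2342 * 100
DLE = 23.42%

23.42


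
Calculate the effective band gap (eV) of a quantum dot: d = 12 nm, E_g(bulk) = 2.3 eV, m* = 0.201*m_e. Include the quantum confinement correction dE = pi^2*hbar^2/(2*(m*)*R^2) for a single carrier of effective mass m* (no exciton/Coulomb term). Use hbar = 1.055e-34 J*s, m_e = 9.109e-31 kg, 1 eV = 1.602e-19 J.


Radius R = 12/2 nm = 6e-09 m
Confinement energy dE = pi^2 * hbar^2 / (2 * m_eff * m_e * R^2)
dE = pi^2 * (1.055e-34)^2 / (2 * 0.201 * 9.109e-31 * (6e-09)^2) J, divided by 1.602e-19 J/eV
dE = 0.052 eV
Total band gap = E_g(bulk) + dE = 2.3 + 0.052 = 2.352 eV

2.352


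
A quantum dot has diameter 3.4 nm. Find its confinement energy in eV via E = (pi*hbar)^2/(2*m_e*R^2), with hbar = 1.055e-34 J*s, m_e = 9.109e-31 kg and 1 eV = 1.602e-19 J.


Radius R = 3.4/2 = 1.7 nm = 1.7e-09 m
E = (pi * 1.055e-34)^2 / (2 * 9.109e-31 * (1.7e-09)^2)
E(J) = 2.08644e-20
E = E(J) / 1.602e-19 = 0.1302 eV

0.1302


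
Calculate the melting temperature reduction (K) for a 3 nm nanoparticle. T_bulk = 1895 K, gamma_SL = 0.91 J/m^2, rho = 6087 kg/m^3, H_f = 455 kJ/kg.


Radius R = 3/2 = 1.5 nm = 1.5e-09 m
Convert H_f = 455 kJ/kg = 455000 J/kg
dT = 2 * gamma_SL * T_bulk / (rho * H_f * R)
dT = 2 * 0.91 * 1895 / (6087 * 455000 * 1.5e-09)
dT = 830.2 K

830.2


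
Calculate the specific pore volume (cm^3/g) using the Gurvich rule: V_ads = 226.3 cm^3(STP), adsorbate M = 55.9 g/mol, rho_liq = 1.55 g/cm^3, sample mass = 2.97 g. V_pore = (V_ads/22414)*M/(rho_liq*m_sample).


Moles adsorbed n = V_ads / 22414 = 226.3 / 22414 = 1.009637e-02 mol
Liquid volume V_liq = n * M / rho_liq = 1.009637e-02 * 55.9 / 1.55 = 0.36412 cm^3
Specific pore volume V_pore = V_liq / m_sample = 0.36412 / 2.97
V_pore = 0.1226 cm^3/g

0.1226


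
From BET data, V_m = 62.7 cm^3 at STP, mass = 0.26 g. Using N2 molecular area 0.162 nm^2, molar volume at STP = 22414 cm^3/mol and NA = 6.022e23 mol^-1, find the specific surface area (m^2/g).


Number of moles in monolayer = V_m / 22414 = 62.7 / 22414 = 0.00279736
Number of molecules = moles * NA = 0.00279736 * 6.022e23
SA = molecules * sigma / mass
SA = (62.7 / 22414) * 6.022e23 * 0.162e-18 / 0.26
SA = 1049.6 m^2/g

1049.6


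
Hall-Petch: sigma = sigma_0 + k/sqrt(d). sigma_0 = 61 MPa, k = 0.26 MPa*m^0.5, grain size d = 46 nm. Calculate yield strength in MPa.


d = 46 nm = 4.6e-08 m
sqrt(d) = 0.0002144761
Hall-Petch contribution = k / sqrt(d) = 0.26 / 0.0002144761 = 1212.3 MPa
sigma = sigma_0 + k/sqrt(d) = 61 + 1212.3 = 1273.3 MPa

1273.3


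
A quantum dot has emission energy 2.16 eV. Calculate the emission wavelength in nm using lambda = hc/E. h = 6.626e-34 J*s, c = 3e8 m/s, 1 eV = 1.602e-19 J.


Convert energy: E = 2.16 eV = 2.16 * 1.602e-19 = 3.46032e-19 J
lambda = h*c / E = 6.626e-34 * 3e8 / 3.46032e-19
lambda = 5.74456e-07 m = 574.5 nm

574.5


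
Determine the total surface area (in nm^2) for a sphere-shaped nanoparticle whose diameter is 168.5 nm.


Radius r = 168.5/2 = 84.25 nm
Surface area SA = 4 * pi * r^2
SA = 4 * pi * (84.25)^2
SA = 89196.88 nm^2

89196.88


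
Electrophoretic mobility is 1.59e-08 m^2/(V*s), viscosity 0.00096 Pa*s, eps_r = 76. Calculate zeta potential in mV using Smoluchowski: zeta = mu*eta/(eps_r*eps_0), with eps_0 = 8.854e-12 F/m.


Smoluchowski equation: zeta = mu * eta / (eps_r * eps_0)
zeta = 1.59e-08 * 0.00096 / (76 * 8.854e-12)
zeta = 0.022684 V = 22.68 mV

22.68


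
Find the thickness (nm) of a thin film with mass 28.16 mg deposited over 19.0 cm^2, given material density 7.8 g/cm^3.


Convert: m = 28.16 mg = 2.8160e-05 kg, A = 19.0 cm^2 = 1.9000e-03 m^2, rho = 7.8 g/cm^3 = 7800 kg/m^3
t = m / (A * rho)
t = 2.8160e-05 / (1.9000e-03 * 7800)
t = 1.9001e-06 m = 1900.1 nm

1900.1


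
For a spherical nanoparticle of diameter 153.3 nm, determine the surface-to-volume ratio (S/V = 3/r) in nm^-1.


Radius r = 153.3/2 = 76.65 nm
S/V = 3 / r = 3 / 76.65
S/V = 0.0391 nm^-1

0.0391


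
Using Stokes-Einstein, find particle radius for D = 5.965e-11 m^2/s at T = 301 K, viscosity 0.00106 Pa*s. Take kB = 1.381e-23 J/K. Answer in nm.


Stokes-Einstein: R = kB*T / (6*pi*eta*D)
R = 1.381e-23 * 301 / (6 * pi * 0.00106 * 5.965e-11)
R = 3.48773e-09 m = 3.49 nm

3.49


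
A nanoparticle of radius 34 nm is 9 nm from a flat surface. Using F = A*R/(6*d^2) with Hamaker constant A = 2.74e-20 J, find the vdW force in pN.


Convert to SI: R = 34 nm = 3.4e-08 m, d = 9 nm = 9e-09 m
F = A * R / (6 * d^2)
F = 2.74e-20 * 3.4e-08 / (6 * (9e-09)^2)
F = 1.91687e-12 N = 1.917 pN

1.917
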